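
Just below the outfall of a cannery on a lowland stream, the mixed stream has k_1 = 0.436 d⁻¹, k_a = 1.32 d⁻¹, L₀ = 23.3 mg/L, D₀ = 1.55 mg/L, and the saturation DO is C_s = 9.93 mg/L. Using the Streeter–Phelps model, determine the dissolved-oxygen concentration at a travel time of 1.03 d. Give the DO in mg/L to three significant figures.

k_1 L₀/(k_a−k_1) = 0.436×23.3/(1.32−0.436) = 10.16/0.8840 = 11.49 mg/L.
e^(−k_1 t) = e^(−0.436×1.030) = 0.6382; e^(−k_a t) = e^(−1.32×1.030) = 0.2568.
D = 11.49 × (0.6382 − 0.2568) + 1.55 × 0.2568 = 4.384 + 0.3980 = 4.782 mg/L.
DO = C_s − D = 9.93 − 4.782 = 5.148 mg/L.

DO ≈ 5.15 mg/L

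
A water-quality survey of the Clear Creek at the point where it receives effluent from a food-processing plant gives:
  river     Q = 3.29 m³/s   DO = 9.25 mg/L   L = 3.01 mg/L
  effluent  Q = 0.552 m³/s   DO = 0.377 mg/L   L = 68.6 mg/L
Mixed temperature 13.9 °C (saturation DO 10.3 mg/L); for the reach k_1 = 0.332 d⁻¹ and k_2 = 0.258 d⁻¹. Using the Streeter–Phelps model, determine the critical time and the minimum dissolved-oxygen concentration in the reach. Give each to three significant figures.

Mixed DO = (3.29×9.25 + 0.552×0.377)/(3.29+0.552) = 30.64/3.842 = 7.975 mg/L.
Mixed L₀ = (3.29×3.01 + 0.552×68.6)/(3.842) = 47.77/3.842 = 12.43 mg/L.
Initial deficit D₀ = C_s − DO₀ = 10.3 − 7.975 = 2.325 mg/L.
t_c = (1/-0.07400) ln[(0.258/0.332)(1 − 2.325×-0.07400/(0.332×12.43))] = -13.51 × ln(0.8095) = 2.856 d.
D_c = (0.332/0.258) × 12.43 × e^(−0.332×2.856) = 1.287 × 12.43 × 0.3874 = 6.199 mg/L.
Minimum DO = 10.3 − 6.199 = 4.101 mg/L.

t_c ≈ 2.86 d; minimum DO ≈ 4.10 mg/L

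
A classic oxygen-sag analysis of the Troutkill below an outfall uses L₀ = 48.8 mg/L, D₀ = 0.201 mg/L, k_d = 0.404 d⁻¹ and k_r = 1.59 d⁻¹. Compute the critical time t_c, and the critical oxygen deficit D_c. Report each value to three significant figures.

t_c ≈ 1.14 d; D_c ≈ 7.81 mg/L

t_c = [1/(k_r−k_d)] ln[(k_r/k_d)(1 − D₀(k_r−k_d)/(k_d L₀))]
= [1/(1.59−0.404)] ln[(1.59/0.404)(1 − 0.201×1.186/(0.404×48.8))]
= (1/1.186) ln[3.936 × 0.9879] = 0.8432 × ln(3.888) = 0.8432 × 1.358 = 1.145 d.
L(t_c) = L₀ e^(−k_d t_c) = 48.8 × 0.6297 = 30.73 mg/L, and at the critical point k_r D_c = k_d L, so D_c = (0.404/1.59) × 30.73 = 7.808 mg/L.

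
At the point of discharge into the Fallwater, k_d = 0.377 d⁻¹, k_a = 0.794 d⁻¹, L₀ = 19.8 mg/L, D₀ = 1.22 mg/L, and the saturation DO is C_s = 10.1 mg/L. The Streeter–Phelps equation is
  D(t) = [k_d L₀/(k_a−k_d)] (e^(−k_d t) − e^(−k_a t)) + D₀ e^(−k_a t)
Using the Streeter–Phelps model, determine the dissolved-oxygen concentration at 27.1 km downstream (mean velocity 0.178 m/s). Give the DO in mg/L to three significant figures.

Travel time t = x/v = 27.1 km / (0.178 m/s) = 27100 m / 0.178 m/s = 152200 s = 1.762 d.
k_d L₀/(k_a−k_d) = 0.377×19.8/(0.794−0.377) = 7.465/0.4170 = 17.90 mg/L.
e^(−k_d t) = e^(−0.377×1.762) = 0.5146; e^(−k_a t) = e^(−0.794×1.762) = 0.2468.
D = 17.90 × (0.5146 − 0.2468) + 1.22 × 0.2468 = 4.794 + 0.3011 = 5.095 mg/L.
DO = C_s − D = 10.1 − 5.095 = 5.005 mg/L.

DO ≈ 5.00 mg/L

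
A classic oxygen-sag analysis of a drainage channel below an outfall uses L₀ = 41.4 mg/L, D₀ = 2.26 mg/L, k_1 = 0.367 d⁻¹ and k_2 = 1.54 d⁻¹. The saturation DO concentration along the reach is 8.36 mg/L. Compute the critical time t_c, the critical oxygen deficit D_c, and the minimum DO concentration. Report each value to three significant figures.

With k_2/k_1 = 4.196 and 1 − D₀(k_2−k_1)/(k_1 L₀) = 0.8255,
t_c = ln(4.196 × 0.8255) / (1.54 − 0.367) = ln(3.464) / 1.173 = 1.242/1.173 = 1.059 d.
L(t_c) = L₀ e^(−k_1 t_c) = 41.4 × 0.6779 = 28.07 mg/L, and at the critical point k_2 D_c = k_1 L, so D_c = (0.367/1.54) × 28.07 = 6.688 mg/L.
Minimum DO = C_s − D_c = 8.36 − 6.688 = 1.672 mg/L.

t_c ≈ 1.06 d; D_c ≈ 6.69 mg/L; min DO ≈ 1.67 mg/L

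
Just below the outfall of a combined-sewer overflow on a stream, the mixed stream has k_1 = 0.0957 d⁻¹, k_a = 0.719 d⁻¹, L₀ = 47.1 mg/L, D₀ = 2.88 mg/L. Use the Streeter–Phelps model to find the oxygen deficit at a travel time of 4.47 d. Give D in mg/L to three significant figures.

D ≈ 4.54 mg/L

k_1 L₀/(k_a−k_1) = 0.0957×47.1/(0.719−0.0957) = 4.507/0.6233 = 7.232 mg/L.
e^(−k_1 t) = e^(−0.0957×4.470) = 0.6520; e^(−k_a t) = e^(−0.719×4.470) = 0.04020.
D = 7.232 × (0.6520 − 0.04020) + 2.88 × 0.04020 = 4.424 + 0.1158 = 4.540 mg/L.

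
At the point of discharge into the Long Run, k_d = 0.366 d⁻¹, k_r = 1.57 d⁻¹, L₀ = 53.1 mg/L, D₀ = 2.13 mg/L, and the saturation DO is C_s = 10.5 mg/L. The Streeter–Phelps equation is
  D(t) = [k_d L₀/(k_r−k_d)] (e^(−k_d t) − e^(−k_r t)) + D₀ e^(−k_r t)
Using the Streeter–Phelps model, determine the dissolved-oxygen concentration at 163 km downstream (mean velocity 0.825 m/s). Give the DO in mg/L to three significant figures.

DO ≈ 3.90 mg/L

Travel time t = x/v = 163 km / (0.825 m/s) = 163000 m / 0.825 m/s = 197600 s = 2.287 d.
k_d L₀/(k_r−k_d) = 0.366×53.1/(1.57−0.366) = 19.43/1.204 = 16.14 mg/L.
e^(−k_d t) = e^(−0.366×2.287) = 0.4330; e^(−k_r t) = e^(−1.57×2.287) = 0.02759.
D = 16.14 × (0.4330 − 0.02759) + 2.13 × 0.02759 = 6.544 + 0.05877 = 6.603 mg/L.
DO = C_s − D = 10.5 − 6.603 = 3.897 mg/L.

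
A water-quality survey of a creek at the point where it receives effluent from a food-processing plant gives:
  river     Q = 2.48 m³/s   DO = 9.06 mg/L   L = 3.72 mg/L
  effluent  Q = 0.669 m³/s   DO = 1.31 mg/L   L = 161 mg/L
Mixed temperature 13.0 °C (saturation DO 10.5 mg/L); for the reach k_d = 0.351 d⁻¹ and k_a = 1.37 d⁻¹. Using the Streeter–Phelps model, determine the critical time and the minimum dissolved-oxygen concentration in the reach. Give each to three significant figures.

Mixed DO = (2.48×9.06 + 0.669×1.31)/(2.48+0.669) = 23.35/3.149 = 7.414 mg/L.
Mixed L₀ = (2.48×3.72 + 0.669×161)/(3.149) = 116.9/3.149 = 37.13 mg/L.
Initial deficit D₀ = C_s − DO₀ = 10.5 − 7.414 = 3.086 mg/L.
t_c = (1/1.019) ln[(1.37/0.351)(1 − 3.086×1.019/(0.351×37.13))] = 0.9814 × ln(2.961) = 1.065 d.
D_c = (0.351/1.37) × 37.13 × e^(−0.351×1.065) = 0.2562 × 37.13 × 0.6880 = 6.546 mg/L.
Minimum DO = 10.5 − 6.546 = 3.954 mg/L.

t_c ≈ 1.07 d; minimum DO ≈ 3.95 mg/L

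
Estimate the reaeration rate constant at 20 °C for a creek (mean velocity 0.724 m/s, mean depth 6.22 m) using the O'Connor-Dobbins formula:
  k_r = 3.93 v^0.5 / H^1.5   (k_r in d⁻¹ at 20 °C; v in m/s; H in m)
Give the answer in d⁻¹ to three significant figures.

k_r ≈ 0.216 d⁻¹

k_r = 3.93 × 0.724^0.5 / 6.22^1.5 = 3.93 × 0.8509 / 15.51 = 0.2156 d⁻¹.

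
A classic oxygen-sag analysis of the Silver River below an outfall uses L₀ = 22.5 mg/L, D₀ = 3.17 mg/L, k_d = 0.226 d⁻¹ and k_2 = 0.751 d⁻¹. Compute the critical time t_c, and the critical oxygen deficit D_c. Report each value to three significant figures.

t_c ≈ 1.53 d; D_c ≈ 4.79 mg/L

t_c = [1/(k_2−k_d)] ln[(k_2/k_d)(1 − D₀(k_2−k_d)/(k_d L₀))]
= [1/(0.751−0.226)] ln[(0.751/0.226)(1 − 3.17×0.5250/(0.226×22.5))]
= (1/0.5250) ln[3.323 × 0.6727] = 1.905 × ln(2.235) = 1.905 × 0.8044 = 1.532 d.
L(t_c) = L₀ e^(−k_d t_c) = 22.5 × 0.7073 = 15.91 mg/L, and at the critical point k_2 D_c = k_d L, so D_c = (0.226/0.751) × 15.91 = 4.789 mg/L.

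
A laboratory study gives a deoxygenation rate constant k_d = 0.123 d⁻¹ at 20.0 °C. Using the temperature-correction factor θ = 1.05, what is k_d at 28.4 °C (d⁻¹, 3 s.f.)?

k_d(T₂) = k_d(T₁) · θ^(T₂−T₁) = 0.123 × 1.05^(28.4−20.0)
= 0.123 × 1.05^8.40 = 0.123 × 1.507 = 0.1853 d⁻¹.

k_d ≈ 0.185 d⁻¹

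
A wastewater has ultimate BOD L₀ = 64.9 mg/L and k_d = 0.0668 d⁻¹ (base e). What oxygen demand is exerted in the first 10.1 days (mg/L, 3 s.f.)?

y_t = L₀(1 − e^(−k_d t)) = 64.9 × (1 − e^(−0.0668×10.1))
= 64.9 × (1 − 0.5093) = 64.9 × 0.4907 = 31.85 mg/L.

y ≈ 31.8 mg/L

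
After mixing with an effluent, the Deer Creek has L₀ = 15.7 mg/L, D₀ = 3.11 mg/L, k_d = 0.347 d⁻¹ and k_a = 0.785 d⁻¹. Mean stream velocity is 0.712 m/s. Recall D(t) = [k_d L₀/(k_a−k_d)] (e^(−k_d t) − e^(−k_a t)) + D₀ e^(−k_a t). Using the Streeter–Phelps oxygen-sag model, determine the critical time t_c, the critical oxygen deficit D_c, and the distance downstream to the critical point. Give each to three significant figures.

t_c ≈ 1.21 d; D_c ≈ 4.57 mg/L; x_c ≈ 74.2 km

With k_a/k_d = 2.262 and 1 − D₀(k_a−k_d)/(k_d L₀) = 0.7500,
t_c = ln(2.262 × 0.7500) / (0.785 − 0.347) = ln(1.697) / 0.4380 = 0.5286/0.4380 = 1.207 d.
D_c = (k_d/k_a) L₀ e^(−k_d t_c) = (0.347/0.785) × 15.7 × e^(−0.347×1.207) = 0.4420 × 15.7 × 0.6578 = 4.565 mg/L.
x_c = v t_c = 0.712 m/s × 1.207 d × 86400 s/d = 74250 m ≈ 74.2 km.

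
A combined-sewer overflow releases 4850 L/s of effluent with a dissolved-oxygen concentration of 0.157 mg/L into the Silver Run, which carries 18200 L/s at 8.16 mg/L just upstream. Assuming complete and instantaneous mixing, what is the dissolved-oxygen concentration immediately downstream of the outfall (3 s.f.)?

6.48 mg/L

Flow-weighted mixing: C = (Q_r C_r + Q_w C_w)/(Q_r + Q_w)
= (18200×8.16 + 4850×0.157)/(18200 + 4850) = 149300/23050 = 6.476 mg/L.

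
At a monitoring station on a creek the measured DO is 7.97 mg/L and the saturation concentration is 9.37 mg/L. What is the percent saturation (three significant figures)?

% saturation = C/C_s × 100 = 7.97/9.37 × 100 = 85.1 %.

85.1 % saturation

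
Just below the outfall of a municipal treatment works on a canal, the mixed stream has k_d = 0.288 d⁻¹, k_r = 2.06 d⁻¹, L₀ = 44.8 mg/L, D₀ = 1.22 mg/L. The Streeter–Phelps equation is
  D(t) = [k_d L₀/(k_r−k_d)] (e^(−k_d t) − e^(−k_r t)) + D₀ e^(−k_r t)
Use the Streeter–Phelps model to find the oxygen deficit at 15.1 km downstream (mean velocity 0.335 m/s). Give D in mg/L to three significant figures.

D ≈ 4.20 mg/L

Travel time t = x/v = 15.1 km / (0.335 m/s) = 15100 m / 0.335 m/s = 45070 s = 0.5217 d.
k_d L₀/(k_r−k_d) = 0.288×44.8/(2.06−0.288) = 12.90/1.772 = 7.281 mg/L.
e^(−k_d t) = e^(−0.288×0.5217) = 0.8605; e^(−k_r t) = e^(−2.06×0.5217) = 0.3414.
D = 7.281 × (0.8605 − 0.3414) + 1.22 × 0.3414 = 3.780 + 0.4165 = 4.196 mg/L.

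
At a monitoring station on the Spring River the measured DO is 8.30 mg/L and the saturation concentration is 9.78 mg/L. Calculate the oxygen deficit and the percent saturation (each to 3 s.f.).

D = C_s − C = 9.78 − 8.30 = 1.48 mg/L.
% saturation = 8.30/9.78 × 100 = 84.9 %.

D ≈ 1.48 mg/L; 84.9 % saturation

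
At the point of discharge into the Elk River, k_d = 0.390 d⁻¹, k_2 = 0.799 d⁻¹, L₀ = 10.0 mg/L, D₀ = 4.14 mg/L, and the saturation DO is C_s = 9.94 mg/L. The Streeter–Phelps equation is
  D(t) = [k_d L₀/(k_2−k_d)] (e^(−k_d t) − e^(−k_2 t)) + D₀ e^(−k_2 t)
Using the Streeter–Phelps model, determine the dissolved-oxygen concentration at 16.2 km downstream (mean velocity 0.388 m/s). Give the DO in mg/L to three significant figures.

Travel time t = x/v = 16.2 km / (0.388 m/s) = 16200 m / 0.388 m/s = 41750 s = 0.4832 d.
k_d L₀/(k_2−k_d) = 0.390×10.0/(0.799−0.390) = 3.900/0.4090 = 9.535 mg/L.
e^(−k_d t) = e^(−0.390×0.4832) = 0.8282; e^(−k_2 t) = e^(−0.799×0.4832) = 0.6797.
D = 9.535 × (0.8282 − 0.6797) + 4.14 × 0.6797 = 1.416 + 2.814 = 4.230 mg/L.
DO = C_s − D = 9.94 − 4.230 = 5.710 mg/L.

DO ≈ 5.71 mg/L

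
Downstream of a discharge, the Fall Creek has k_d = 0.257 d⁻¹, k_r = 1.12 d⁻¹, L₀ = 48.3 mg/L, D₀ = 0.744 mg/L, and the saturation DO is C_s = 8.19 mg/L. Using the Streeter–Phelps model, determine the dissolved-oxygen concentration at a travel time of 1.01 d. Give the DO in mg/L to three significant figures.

k_d L₀/(k_r−k_d) = 0.257×48.3/(1.12−0.257) = 12.41/0.8630 = 14.38 mg/L.
e^(−k_d t) = e^(−0.257×1.010) = 0.7714; e^(−k_r t) = e^(−1.12×1.010) = 0.3226.
D = 14.38 × (0.7714 − 0.3226) + 0.744 × 0.3226 = 6.454 + 0.2400 = 6.695 mg/L.
DO = C_s − D = 8.19 − 6.695 = 1.495 mg/L.

DO ≈ 1.50 mg/L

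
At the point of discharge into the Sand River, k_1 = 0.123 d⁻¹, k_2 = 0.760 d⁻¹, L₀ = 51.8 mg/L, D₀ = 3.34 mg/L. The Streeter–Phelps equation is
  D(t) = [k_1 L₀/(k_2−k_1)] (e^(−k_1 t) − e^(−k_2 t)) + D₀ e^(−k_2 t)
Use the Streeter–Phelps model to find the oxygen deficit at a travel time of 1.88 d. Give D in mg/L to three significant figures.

D ≈ 6.34 mg/L

k_1 L₀/(k_2−k_1) = 0.123×51.8/(0.760−0.123) = 6.371/0.6370 = 10.00 mg/L.
e^(−k_1 t) = e^(−0.123×1.880) = 0.7935; e^(−k_2 t) = e^(−0.760×1.880) = 0.2396.
D = 10.00 × (0.7935 − 0.2396) + 3.34 × 0.2396 = 5.541 + 0.8003 = 6.341 mg/L.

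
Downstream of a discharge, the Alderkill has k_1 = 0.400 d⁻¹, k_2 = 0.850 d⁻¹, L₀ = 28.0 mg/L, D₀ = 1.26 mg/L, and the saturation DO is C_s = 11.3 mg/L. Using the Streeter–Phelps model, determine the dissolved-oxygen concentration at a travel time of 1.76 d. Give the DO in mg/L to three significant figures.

DO ≈ 4.28 mg/L

k_1 L₀/(k_2−k_1) = 0.400×28.0/(0.850−0.400) = 11.20/0.4500 = 24.89 mg/L.
e^(−k_1 t) = e^(−0.400×1.760) = 0.4946; e^(−k_2 t) = e^(−0.850×1.760) = 0.2240.
D = 24.89 × (0.4946 − 0.2240) + 1.26 × 0.2240 = 6.734 + 0.2823 = 7.017 mg/L.
DO = C_s − D = 11.3 − 7.017 = 4.283 mg/L.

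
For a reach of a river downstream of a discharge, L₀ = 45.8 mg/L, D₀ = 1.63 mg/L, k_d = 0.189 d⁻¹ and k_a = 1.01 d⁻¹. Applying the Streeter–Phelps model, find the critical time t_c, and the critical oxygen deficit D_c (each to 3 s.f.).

At the critical point dD/dt = 0, so k_d L₀ e^(−k_d t) = k_a D. Substituting D(t) from the Streeter–Phelps equation and solving for t gives
t_c = ln[(k_a/k_d)(1 − D₀(k_a−k_d)/(k_d L₀))] / (k_a−k_d).
Here k_a−k_d = 0.8210 d⁻¹ and 1 − D₀(k_a−k_d)/(k_d L₀) = 1 − 1.63×0.8210/(0.189×45.8) = 0.8454, so
t_c = ln(5.344 × 0.8454) / 0.8210 = 1.508 / 0.8210 = 1.837 d.
L(t_c) = L₀ e^(−k_d t_c) = 45.8 × 0.7067 = 32.37 mg/L, and at the critical point k_a D_c = k_d L, so D_c = (0.189/1.01) × 32.37 = 6.057 mg/L.

t_c ≈ 1.84 d; D_c ≈ 6.06 mg/L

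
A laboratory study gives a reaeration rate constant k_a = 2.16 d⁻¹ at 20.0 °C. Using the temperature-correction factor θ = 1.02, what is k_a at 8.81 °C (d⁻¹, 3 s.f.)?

k_a(T₂) = k_a(T₁) · θ^(T₂−T₁) = 2.16 × 1.02^(8.81−20.0)
= 2.16 × 1.02^-11.2 = 2.16 × 0.8012 = 1.731 d⁻¹.

k_a ≈ 1.73 d⁻¹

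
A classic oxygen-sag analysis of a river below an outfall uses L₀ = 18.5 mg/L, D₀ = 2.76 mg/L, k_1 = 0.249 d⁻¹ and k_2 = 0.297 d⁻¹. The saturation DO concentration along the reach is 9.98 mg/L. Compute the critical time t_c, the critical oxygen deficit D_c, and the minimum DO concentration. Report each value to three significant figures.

At the critical point dD/dt = 0, so k_1 L₀ e^(−k_1 t) = k_2 D. Substituting D(t) from the Streeter–Phelps equation and solving for t gives
t_c = ln[(k_2/k_1)(1 − D₀(k_2−k_1)/(k_1 L₀))] / (k_2−k_1).
Here k_2−k_1 = 0.04800 d⁻¹ and 1 − D₀(k_2−k_1)/(k_1 L₀) = 1 − 2.76×0.04800/(0.249×18.5) = 0.9712, so
t_c = ln(1.193 × 0.9712) / 0.04800 = 0.1471 / 0.04800 = 3.065 d.
D_c = (k_1/k_2) L₀ e^(−k_1 t_c) = (0.249/0.297) × 18.5 × e^(−0.249×3.065) = 0.8384 × 18.5 × 0.4662 = 7.231 mg/L.
Minimum DO = C_s − D_c = 9.98 − 7.231 = 2.749 mg/L.

t_c ≈ 3.06 d; D_c ≈ 7.23 mg/L; min DO ≈ 2.75 mg/L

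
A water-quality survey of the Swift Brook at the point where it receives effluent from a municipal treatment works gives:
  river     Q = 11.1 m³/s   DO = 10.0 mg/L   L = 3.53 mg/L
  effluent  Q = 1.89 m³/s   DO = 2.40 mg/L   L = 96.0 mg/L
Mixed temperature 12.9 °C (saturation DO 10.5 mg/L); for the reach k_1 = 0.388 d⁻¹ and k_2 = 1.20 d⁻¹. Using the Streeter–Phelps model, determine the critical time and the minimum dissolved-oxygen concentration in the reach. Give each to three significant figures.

t_c ≈ 1.12 d; minimum DO ≈ 6.94 mg/L

Mixed DO = (11.1×10.0 + 1.89×2.40)/(11.1+1.89) = 115.5/12.99 = 8.894 mg/L.
Mixed L₀ = (11.1×3.53 + 1.89×96.0)/(12.99) = 220.6/12.99 = 16.98 mg/L.
Initial deficit D₀ = C_s − DO₀ = 10.5 − 8.894 = 1.606 mg/L.
t_c = (1/0.8120) ln[(1.20/0.388)(1 − 1.606×0.8120/(0.388×16.98))] = 1.232 × ln(2.481) = 1.119 d.
D_c = (0.388/1.20) × 16.98 × e^(−0.388×1.119) = 0.3233 × 16.98 × 0.6478 = 3.557 mg/L.
Minimum DO = 10.5 − 3.557 = 6.943 mg/L.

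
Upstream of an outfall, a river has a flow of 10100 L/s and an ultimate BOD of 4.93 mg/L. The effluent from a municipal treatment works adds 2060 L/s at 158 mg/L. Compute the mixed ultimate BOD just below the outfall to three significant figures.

30.9 mg/L

Flow-weighted mixing: C = (Q_r C_r + Q_w C_w)/(Q_r + Q_w)
= (10100×4.93 + 2060×158)/(10100 + 2060) = 375300/12160 = 30.86 mg/L.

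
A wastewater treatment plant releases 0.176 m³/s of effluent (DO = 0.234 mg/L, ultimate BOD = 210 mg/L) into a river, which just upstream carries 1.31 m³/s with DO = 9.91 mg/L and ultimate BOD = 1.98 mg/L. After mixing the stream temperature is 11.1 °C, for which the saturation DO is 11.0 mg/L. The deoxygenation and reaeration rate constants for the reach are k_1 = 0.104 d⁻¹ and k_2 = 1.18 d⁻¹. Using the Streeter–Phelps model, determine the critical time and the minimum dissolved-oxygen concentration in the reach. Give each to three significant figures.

Mixed DO = (1.31×9.91 + 0.176×0.234)/(1.31+0.176) = 13.02/1.486 = 8.764 mg/L.
Mixed L₀ = (1.31×1.98 + 0.176×210)/(1.486) = 39.55/1.486 = 26.62 mg/L.
Initial deficit D₀ = C_s − DO₀ = 11.0 − 8.764 = 2.236 mg/L.
t_c = (1/1.076) ln[(1.18/0.104)(1 − 2.236×1.076/(0.104×26.62))] = 0.9294 × ln(1.485) = 0.3674 d.
D_c = (0.104/1.18) × 26.62 × e^(−0.104×0.3674) = 0.08814 × 26.62 × 0.9625 = 2.258 mg/L.
Minimum DO = 11.0 − 2.258 = 8.742 mg/L.

t_c ≈ 0.367 d; minimum DO ≈ 8.74 mg/L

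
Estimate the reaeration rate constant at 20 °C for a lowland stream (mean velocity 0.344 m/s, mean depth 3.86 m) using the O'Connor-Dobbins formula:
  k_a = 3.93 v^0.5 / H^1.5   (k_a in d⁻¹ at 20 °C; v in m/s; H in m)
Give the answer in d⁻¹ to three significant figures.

k_a ≈ 0.304 d⁻¹

k_a = 3.93 × 0.344^0.5 / 3.86^1.5 = 3.93 × 0.5865 / 7.584 = 0.3039 d⁻¹.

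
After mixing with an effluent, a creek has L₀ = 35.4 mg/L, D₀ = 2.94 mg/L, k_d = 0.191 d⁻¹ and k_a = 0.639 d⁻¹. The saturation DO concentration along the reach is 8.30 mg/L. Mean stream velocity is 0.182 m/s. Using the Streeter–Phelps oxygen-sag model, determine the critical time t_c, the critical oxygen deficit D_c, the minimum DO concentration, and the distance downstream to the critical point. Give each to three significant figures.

t_c ≈ 2.21 d; D_c ≈ 6.94 mg/L; min DO ≈ 1.36 mg/L; x_c ≈ 34.8 km

With k_a/k_d = 3.346 and 1 − D₀(k_a−k_d)/(k_d L₀) = 0.8052,
t_c = ln(3.346 × 0.8052) / (0.639 − 0.191) = ln(2.694) / 0.4480 = 0.9910/0.4480 = 2.212 d.
L(t_c) = L₀ e^(−k_d t_c) = 35.4 × 0.6554 = 23.20 mg/L, and at the critical point k_a D_c = k_d L, so D_c = (0.191/0.639) × 23.20 = 6.935 mg/L.
Minimum DO = C_s − D_c = 8.30 − 6.935 = 1.365 mg/L.
x_c = v t_c = 0.182 m/s × 2.212 d × 86400 s/d = 34780 m ≈ 34.8 km.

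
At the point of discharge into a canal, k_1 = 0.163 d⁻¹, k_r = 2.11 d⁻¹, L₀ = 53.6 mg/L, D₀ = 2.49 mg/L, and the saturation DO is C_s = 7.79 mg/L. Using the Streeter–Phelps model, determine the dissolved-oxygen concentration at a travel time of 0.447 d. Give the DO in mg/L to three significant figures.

DO ≈ 4.40 mg/L

k_1 L₀/(k_r−k_1) = 0.163×53.6/(2.11−0.163) = 8.737/1.947 = 4.487 mg/L.
e^(−k_1 t) = e^(−0.163×0.4470) = 0.9297; e^(−k_r t) = e^(−2.11×0.4470) = 0.3894.
D = 4.487 × (0.9297 − 0.3894) + 2.49 × 0.3894 = 2.425 + 0.9696 = 3.394 mg/L.
DO = C_s − D = 7.79 − 3.394 = 4.396 mg/L.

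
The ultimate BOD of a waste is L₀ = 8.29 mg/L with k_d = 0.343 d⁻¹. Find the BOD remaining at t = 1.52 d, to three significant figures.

L ≈ 4.92 mg/L

L_t = L₀ e^(−k_d t) = 8.29 × e^(−0.343×1.52) = 8.29 × 0.5937 = 4.922 mg/L.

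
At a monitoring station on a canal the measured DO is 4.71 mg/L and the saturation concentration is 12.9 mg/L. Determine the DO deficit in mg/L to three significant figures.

D ≈ 8.19 mg/L

D = C_s − C = 12.9 − 4.71 = 8.19 mg/L.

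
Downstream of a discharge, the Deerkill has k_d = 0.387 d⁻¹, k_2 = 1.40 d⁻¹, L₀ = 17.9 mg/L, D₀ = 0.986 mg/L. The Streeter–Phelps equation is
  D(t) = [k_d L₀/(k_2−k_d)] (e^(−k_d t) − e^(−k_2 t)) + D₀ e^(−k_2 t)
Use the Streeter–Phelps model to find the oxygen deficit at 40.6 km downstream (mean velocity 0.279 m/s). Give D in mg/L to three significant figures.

Travel time t = x/v = 40.6 km / (0.279 m/s) = 40600 m / 0.279 m/s = 145500 s = 1.684 d.
k_d L₀/(k_2−k_d) = 0.387×17.9/(1.40−0.387) = 6.927/1.013 = 6.838 mg/L.
e^(−k_d t) = e^(−0.387×1.684) = 0.5211; e^(−k_2 t) = e^(−1.40×1.684) = 0.09461.
D = 6.838 × (0.5211 − 0.09461) + 0.986 × 0.09461 = 2.917 + 0.09329 = 3.010 mg/L.

D ≈ 3.01 mg/L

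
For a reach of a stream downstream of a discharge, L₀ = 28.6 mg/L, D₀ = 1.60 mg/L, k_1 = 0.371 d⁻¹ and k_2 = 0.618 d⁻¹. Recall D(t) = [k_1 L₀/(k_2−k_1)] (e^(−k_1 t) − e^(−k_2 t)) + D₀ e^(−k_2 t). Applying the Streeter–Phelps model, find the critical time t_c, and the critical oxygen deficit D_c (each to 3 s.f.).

At the critical point dD/dt = 0, so k_1 L₀ e^(−k_1 t) = k_2 D. Substituting D(t) from the Streeter–Phelps equation and solving for t gives
t_c = ln[(k_2/k_1)(1 − D₀(k_2−k_1)/(k_1 L₀))] / (k_2−k_1).
Here k_2−k_1 = 0.2470 d⁻¹ and 1 − D₀(k_2−k_1)/(k_1 L₀) = 1 − 1.60×0.2470/(0.371×28.6) = 0.9628, so
t_c = ln(1.666 × 0.9628) / 0.2470 = 0.4723 / 0.2470 = 1.912 d.
D_c = (k_1/k_2) L₀ e^(−k_1 t_c) = (0.371/0.618) × 28.6 × e^(−0.371×1.912) = 0.6003 × 28.6 × 0.4919 = 8.446 mg/L.

t_c ≈ 1.91 d; D_c ≈ 8.45 mg/L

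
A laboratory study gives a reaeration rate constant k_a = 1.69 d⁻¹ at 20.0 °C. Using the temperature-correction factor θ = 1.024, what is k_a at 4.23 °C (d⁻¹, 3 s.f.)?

k_a ≈ 1.16 d⁻¹

k_a(T₂) = k_a(T₁) · θ^(T₂−T₁) = 1.69 × 1.024^(4.23−20.0)
= 1.69 × 1.024^-15.8 = 1.69 × 0.6880 = 1.163 d⁻¹.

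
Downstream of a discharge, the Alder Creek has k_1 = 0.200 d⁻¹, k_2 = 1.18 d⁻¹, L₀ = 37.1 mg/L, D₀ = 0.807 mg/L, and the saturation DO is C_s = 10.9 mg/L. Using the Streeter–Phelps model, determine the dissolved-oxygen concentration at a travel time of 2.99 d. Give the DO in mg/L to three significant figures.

DO ≈ 6.93 mg/L

k_1 L₀/(k_2−k_1) = 0.200×37.1/(1.18−0.200) = 7.420/0.9800 = 7.571 mg/L.
e^(−k_1 t) = e^(−0.200×2.990) = 0.5499; e^(−k_2 t) = e^(−1.18×2.990) = 0.02936.
D = 7.571 × (0.5499 − 0.02936) + 0.807 × 0.02936 = 3.941 + 0.02369 = 3.965 mg/L.
DO = C_s − D = 10.9 − 3.965 = 6.935 mg/L.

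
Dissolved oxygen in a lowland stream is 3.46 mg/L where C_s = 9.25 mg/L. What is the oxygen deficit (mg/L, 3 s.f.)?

D = C_s − C = 9.25 − 3.46 = 5.79 mg/L.

D ≈ 5.79 mg/L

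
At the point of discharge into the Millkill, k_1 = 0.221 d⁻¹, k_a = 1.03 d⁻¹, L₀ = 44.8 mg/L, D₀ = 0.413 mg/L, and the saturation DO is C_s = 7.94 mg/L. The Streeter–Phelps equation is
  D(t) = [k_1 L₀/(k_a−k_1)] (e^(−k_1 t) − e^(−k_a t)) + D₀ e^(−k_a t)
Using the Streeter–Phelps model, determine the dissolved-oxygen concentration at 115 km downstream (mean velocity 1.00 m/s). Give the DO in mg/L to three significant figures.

Travel time t = x/v = 115 km / (1.00 m/s) = 115000 m / 1.00 m/s = 115000 s = 1.331 d.
k_1 L₀/(k_a−k_1) = 0.221×44.8/(1.03−0.221) = 9.901/0.8090 = 12.24 mg/L.
e^(−k_1 t) = e^(−0.221×1.331) = 0.7452; e^(−k_a t) = e^(−1.03×1.331) = 0.2539.
D = 12.24 × (0.7452 − 0.2539) + 0.413 × 0.2539 = 6.013 + 0.1048 = 6.117 mg/L.
DO = C_s − D = 7.94 − 6.117 = 1.823 mg/L.

DO ≈ 1.82 mg/L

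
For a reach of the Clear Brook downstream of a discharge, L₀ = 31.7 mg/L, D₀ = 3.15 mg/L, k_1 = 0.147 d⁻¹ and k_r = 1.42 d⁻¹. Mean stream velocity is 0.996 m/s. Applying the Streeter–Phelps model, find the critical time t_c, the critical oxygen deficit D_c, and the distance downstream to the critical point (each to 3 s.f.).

At the critical point dD/dt = 0, so k_1 L₀ e^(−k_1 t) = k_r D. Substituting D(t) from the Streeter–Phelps equation and solving for t gives
t_c = ln[(k_r/k_1)(1 − D₀(k_r−k_1)/(k_1 L₀))] / (k_r−k_1).
Here k_r−k_1 = 1.273 d⁻¹ and 1 − D₀(k_r−k_1)/(k_1 L₀) = 1 − 3.15×1.273/(0.147×31.7) = 0.1395, so
t_c = ln(9.660 × 0.1395) / 1.273 = 0.2981 / 1.273 = 0.2342 d.
L(t_c) = L₀ e^(−k_1 t_c) = 31.7 × 0.9662 = 30.63 mg/L, and at the critical point k_r D_c = k_1 L, so D_c = (0.147/1.42) × 30.63 = 3.171 mg/L.
x_c = v t_c = 0.996 m/s × 0.2342 d × 86400 s/d = 20150 m ≈ 20.2 km.

t_c ≈ 0.234 d; D_c ≈ 3.17 mg/L; x_c ≈ 20.2 km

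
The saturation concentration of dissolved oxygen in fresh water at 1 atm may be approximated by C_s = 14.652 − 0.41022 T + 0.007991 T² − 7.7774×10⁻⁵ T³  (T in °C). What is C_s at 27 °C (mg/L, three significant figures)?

C_s ≈ 7.87 mg/L

C_s = 14.652 − 0.41022×27 + 0.007991×27² − 7.7774×10⁻⁵×27³ = 7.871 mg/L.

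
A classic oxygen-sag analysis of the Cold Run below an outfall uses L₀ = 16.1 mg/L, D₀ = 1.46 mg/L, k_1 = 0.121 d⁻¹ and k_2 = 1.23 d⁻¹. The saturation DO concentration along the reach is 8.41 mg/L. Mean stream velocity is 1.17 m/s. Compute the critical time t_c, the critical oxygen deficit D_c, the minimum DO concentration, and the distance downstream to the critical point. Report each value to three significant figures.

t_c = [1/(k_2−k_1)] ln[(k_2/k_1)(1 − D₀(k_2−k_1)/(k_1 L₀))]
= [1/(1.23−0.121)] ln[(1.23/0.121)(1 − 1.46×1.109/(0.121×16.1))]
= (1/1.109) ln[10.17 × 0.1689] = 0.9017 × ln(1.717) = 0.9017 × 0.5403 = 0.4872 d.
D_c = (k_1/k_2) L₀ e^(−k_1 t_c) = (0.121/1.23) × 16.1 × e^(−0.121×0.4872) = 0.09837 × 16.1 × 0.9428 = 1.493 mg/L.
Minimum DO = C_s − D_c = 8.41 − 1.493 = 6.917 mg/L.
x_c = v t_c = 1.17 m/s × 0.4872 d × 86400 s/d = 49250 m ≈ 49.3 km.

t_c ≈ 0.487 d; D_c ≈ 1.49 mg/L; min DO ≈ 6.92 mg/L; x_c ≈ 49.3 km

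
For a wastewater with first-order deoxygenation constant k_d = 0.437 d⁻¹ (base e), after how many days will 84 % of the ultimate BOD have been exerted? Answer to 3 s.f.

y/L₀ = 1 − e^(−k_d t) = 0.84 ⇒ e^(−k_d t) = 0.160
t = −ln(0.160) / 0.437 = 1.833 / 0.437 = 4.194 d.

t ≈ 4.19 d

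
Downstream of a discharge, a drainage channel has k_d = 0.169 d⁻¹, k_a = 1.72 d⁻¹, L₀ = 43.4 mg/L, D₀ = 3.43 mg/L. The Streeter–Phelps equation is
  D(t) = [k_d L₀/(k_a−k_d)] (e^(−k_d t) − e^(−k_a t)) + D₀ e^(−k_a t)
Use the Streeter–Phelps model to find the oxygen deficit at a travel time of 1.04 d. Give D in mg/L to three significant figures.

k_d L₀/(k_a−k_d) = 0.169×43.4/(1.72−0.169) = 7.335/1.551 = 4.729 mg/L.
e^(−k_d t) = e^(−0.169×1.040) = 0.8388; e^(−k_a t) = e^(−1.72×1.040) = 0.1672.
D = 4.729 × (0.8388 − 0.1672) + 3.43 × 0.1672 = 3.176 + 0.5734 = 3.750 mg/L.

D ≈ 3.75 mg/L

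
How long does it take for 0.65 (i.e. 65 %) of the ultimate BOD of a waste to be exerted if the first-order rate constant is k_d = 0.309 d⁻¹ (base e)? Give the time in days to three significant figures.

y/L₀ = 1 − e^(−k_d t) = 0.65 ⇒ e^(−k_d t) = 0.350
t = −ln(0.350) / 0.309 = 1.050 / 0.309 = 3.397 d.

t ≈ 3.40 d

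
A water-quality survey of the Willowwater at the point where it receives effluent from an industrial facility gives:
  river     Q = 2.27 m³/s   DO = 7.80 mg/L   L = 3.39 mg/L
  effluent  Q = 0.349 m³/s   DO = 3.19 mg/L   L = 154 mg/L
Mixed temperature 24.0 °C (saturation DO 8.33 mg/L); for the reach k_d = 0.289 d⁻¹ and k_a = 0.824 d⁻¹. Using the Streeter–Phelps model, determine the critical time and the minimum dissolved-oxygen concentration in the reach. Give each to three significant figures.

Mixed DO = (2.27×7.80 + 0.349×3.19)/(2.27+0.349) = 18.82/2.619 = 7.186 mg/L.
Mixed L₀ = (2.27×3.39 + 0.349×154)/(2.619) = 61.44/2.619 = 23.46 mg/L.
Initial deficit D₀ = C_s − DO₀ = 8.33 − 7.186 = 1.144 mg/L.
t_c = (1/0.5350) ln[(0.824/0.289)(1 − 1.144×0.5350/(0.289×23.46))] = 1.869 × ln(2.594) = 1.782 d.
D_c = (0.289/0.824) × 23.46 × e^(−0.289×1.782) = 0.3507 × 23.46 × 0.5976 = 4.917 mg/L.
Minimum DO = 8.33 − 4.917 = 3.413 mg/L.

t_c ≈ 1.78 d; minimum DO ≈ 3.41 mg/L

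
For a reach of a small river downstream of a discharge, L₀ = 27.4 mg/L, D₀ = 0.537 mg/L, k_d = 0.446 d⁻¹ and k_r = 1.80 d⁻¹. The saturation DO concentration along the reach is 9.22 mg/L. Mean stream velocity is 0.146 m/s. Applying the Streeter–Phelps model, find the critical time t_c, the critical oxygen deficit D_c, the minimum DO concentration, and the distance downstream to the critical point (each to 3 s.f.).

t_c ≈ 0.985 d; D_c ≈ 4.38 mg/L; min DO ≈ 4.84 mg/L; x_c ≈ 12.4 km

With k_r/k_d = 4.036 and 1 − D₀(k_r−k_d)/(k_d L₀) = 0.9405,
t_c = ln(4.036 × 0.9405) / (1.80 − 0.446) = ln(3.796) / 1.354 = 1.334/1.354 = 0.9851 d.
D_c = (k_d/k_r) L₀ e^(−k_d t_c) = (0.446/1.80) × 27.4 × e^(−0.446×0.9851) = 0.2478 × 27.4 × 0.6444 = 4.375 mg/L.
Minimum DO = C_s − D_c = 9.22 − 4.375 = 4.845 mg/L.
x_c = v t_c = 0.146 m/s × 0.9851 d × 86400 s/d = 12430 m ≈ 12.4 km.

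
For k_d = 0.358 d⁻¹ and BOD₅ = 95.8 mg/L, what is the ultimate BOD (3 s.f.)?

L₀ ≈ 115 mg/L

BOD₅ = L₀(1 − e^(−5k_d)) ⇒ L₀ = BOD₅ / (1 − e^(−5×0.358))
= 95.8 / (1 − 0.1670) = 95.8 / 0.8330 = 115.0 mg/L.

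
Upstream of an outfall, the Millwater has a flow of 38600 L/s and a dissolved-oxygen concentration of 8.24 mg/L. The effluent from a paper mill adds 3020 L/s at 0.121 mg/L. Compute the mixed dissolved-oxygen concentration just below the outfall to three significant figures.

7.65 mg/L

Flow-weighted mixing: C = (Q_r C_r + Q_w C_w)/(Q_r + Q_w)
= (38600×8.24 + 3020×0.121)/(38600 + 3020) = 318400/41620 = 7.651 mg/L.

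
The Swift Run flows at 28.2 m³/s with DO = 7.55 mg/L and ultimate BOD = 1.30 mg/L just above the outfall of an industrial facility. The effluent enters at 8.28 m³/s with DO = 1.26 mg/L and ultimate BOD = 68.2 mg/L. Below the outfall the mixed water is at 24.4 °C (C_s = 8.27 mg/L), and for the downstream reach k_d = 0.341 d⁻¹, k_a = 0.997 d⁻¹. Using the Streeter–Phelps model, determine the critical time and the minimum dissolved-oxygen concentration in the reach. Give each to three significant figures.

Mixed DO = (28.2×7.55 + 8.28×1.26)/(28.2+8.28) = 223.3/36.48 = 6.122 mg/L.
Mixed L₀ = (28.2×1.30 + 8.28×68.2)/(36.48) = 601.4/36.48 = 16.48 mg/L.
Initial deficit D₀ = C_s − DO₀ = 8.27 − 6.122 = 2.148 mg/L.
t_c = (1/0.6560) ln[(0.997/0.341)(1 − 2.148×0.6560/(0.341×16.48))] = 1.524 × ln(2.191) = 1.196 d.
D_c = (0.341/0.997) × 16.48 × e^(−0.341×1.196) = 0.3420 × 16.48 × 0.6652 = 3.750 mg/L.
Minimum DO = 8.27 − 3.750 = 4.520 mg/L.

t_c ≈ 1.20 d; minimum DO ≈ 4.52 mg/L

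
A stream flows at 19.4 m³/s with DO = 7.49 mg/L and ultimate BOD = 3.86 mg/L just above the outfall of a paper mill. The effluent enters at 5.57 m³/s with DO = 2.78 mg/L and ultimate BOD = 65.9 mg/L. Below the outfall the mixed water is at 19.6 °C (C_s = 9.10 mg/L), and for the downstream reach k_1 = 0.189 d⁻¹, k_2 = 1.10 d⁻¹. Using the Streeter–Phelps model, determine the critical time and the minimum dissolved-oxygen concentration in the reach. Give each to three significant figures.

t_c ≈ 0.518 d; minimum DO ≈ 6.34 mg/L

Mixed DO = (19.4×7.49 + 5.57×2.78)/(19.4+5.57) = 160.8/24.97 = 6.439 mg/L.
Mixed L₀ = (19.4×3.86 + 5.57×65.9)/(24.97) = 441.9/24.97 = 17.70 mg/L.
Initial deficit D₀ = C_s − DO₀ = 9.10 − 6.439 = 2.661 mg/L.
t_c = (1/0.9110) ln[(1.10/0.189)(1 − 2.661×0.9110/(0.189×17.70))] = 1.098 × ln(1.603) = 0.5179 d.
D_c = (0.189/1.10) × 17.70 × e^(−0.189×0.5179) = 0.1718 × 17.70 × 0.9068 = 2.757 mg/L.
Minimum DO = 9.10 − 2.757 = 6.343 mg/L.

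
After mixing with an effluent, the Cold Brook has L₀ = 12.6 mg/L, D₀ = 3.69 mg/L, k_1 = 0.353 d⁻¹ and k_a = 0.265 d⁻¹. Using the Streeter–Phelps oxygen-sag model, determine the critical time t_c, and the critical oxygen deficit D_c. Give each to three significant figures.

With k_a/k_1 = 0.7507 and 1 − D₀(k_a−k_1)/(k_1 L₀) = 1.073,
t_c = ln(0.7507 × 1.073) / (0.265 − 0.353) = ln(0.8055) / -0.08800 = -0.2163/-0.08800 = 2.458 d.
L(t_c) = L₀ e^(−k_1 t_c) = 12.6 × 0.4200 = 5.292 mg/L, and at the critical point k_a D_c = k_1 L, so D_c = (0.353/0.265) × 5.292 = 7.049 mg/L.

t_c ≈ 2.46 d; D_c ≈ 7.05 mg/L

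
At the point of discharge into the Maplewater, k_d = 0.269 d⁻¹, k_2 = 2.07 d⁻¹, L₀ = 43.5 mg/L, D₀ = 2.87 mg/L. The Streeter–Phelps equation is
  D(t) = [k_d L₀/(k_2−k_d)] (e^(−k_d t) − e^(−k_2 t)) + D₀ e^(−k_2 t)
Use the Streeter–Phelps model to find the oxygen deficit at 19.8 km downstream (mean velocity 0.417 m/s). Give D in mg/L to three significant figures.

Travel time t = x/v = 19.8 km / (0.417 m/s) = 19800 m / 0.417 m/s = 47480 s = 0.5496 d.
k_d L₀/(k_2−k_d) = 0.269×43.5/(2.07−0.269) = 11.70/1.801 = 6.497 mg/L.
e^(−k_d t) = e^(−0.269×0.5496) = 0.8626; e^(−k_2 t) = e^(−2.07×0.5496) = 0.3206.
D = 6.497 × (0.8626 − 0.3206) + 2.87 × 0.3206 = 3.521 + 0.9201 = 4.441 mg/L.

D ≈ 4.44 mg/L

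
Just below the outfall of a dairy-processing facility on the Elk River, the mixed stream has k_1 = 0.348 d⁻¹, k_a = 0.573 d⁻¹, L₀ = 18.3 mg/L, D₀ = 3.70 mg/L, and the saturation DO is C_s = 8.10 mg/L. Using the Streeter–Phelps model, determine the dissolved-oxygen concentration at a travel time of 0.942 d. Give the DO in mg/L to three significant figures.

k_1 L₀/(k_a−k_1) = 0.348×18.3/(0.573−0.348) = 6.368/0.2250 = 28.30 mg/L.
e^(−k_1 t) = e^(−0.348×0.9420) = 0.7205; e^(−k_a t) = e^(−0.573×0.9420) = 0.5829.
D = 28.30 × (0.7205 − 0.5829) + 3.70 × 0.5829 = 3.895 + 2.157 = 6.052 mg/L.
DO = C_s − D = 8.10 − 6.052 = 2.048 mg/L.

DO ≈ 2.05 mg/L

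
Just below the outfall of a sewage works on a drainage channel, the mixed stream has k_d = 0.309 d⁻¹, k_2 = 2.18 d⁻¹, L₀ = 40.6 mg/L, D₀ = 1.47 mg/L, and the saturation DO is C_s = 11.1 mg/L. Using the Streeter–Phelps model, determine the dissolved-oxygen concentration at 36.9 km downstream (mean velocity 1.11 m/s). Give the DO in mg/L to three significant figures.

Travel time t = x/v = 36.9 km / (1.11 m/s) = 36900 m / 1.11 m/s = 33240 s = 0.3848 d.
k_d L₀/(k_2−k_d) = 0.309×40.6/(2.18−0.309) = 12.55/1.871 = 6.705 mg/L.
e^(−k_d t) = e^(−0.309×0.3848) = 0.8879; e^(−k_2 t) = e^(−2.18×0.3848) = 0.4322.
D = 6.705 × (0.8879 − 0.4322) + 1.47 × 0.4322 = 3.055 + 0.6354 = 3.691 mg/L.
DO = C_s − D = 11.1 − 3.691 = 7.409 mg/L.

DO ≈ 7.41 mg/L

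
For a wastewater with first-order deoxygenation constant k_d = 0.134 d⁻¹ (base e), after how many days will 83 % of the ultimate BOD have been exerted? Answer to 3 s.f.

y/L₀ = 1 − e^(−k_d t) = 0.83 ⇒ e^(−k_d t) = 0.170
t = −ln(0.170) / 0.134 = 1.772 / 0.134 = 13.22 d.

t ≈ 13.2 d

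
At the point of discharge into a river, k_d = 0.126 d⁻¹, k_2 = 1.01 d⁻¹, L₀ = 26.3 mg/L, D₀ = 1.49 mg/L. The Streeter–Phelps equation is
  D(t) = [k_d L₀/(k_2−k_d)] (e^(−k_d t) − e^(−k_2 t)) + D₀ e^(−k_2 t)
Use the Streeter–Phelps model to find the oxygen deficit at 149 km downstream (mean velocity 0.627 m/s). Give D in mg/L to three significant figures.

D ≈ 2.51 mg/L

Travel time t = x/v = 149 km / (0.627 m/s) = 149000 m / 0.627 m/s = 237600 s = 2.750 d.
k_d L₀/(k_2−k_d) = 0.126×26.3/(1.01−0.126) = 3.314/0.8840 = 3.749 mg/L.
e^(−k_d t) = e^(−0.126×2.750) = 0.7071; e^(−k_2 t) = e^(−1.01×2.750) = 0.06217.
D = 3.749 × (0.7071 − 0.06217) + 1.49 × 0.06217 = 2.418 + 0.09263 = 2.510 mg/L.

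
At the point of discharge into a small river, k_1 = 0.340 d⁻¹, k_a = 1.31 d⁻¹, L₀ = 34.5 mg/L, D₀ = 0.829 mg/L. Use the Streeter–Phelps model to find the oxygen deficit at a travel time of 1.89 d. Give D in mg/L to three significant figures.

k_1 L₀/(k_a−k_1) = 0.340×34.5/(1.31−0.340) = 11.73/0.9700 = 12.09 mg/L.
e^(−k_1 t) = e^(−0.340×1.890) = 0.5259; e^(−k_a t) = e^(−1.31×1.890) = 0.08409.
D = 12.09 × (0.5259 − 0.08409) + 0.829 × 0.08409 = 5.343 + 0.06971 = 5.413 mg/L.

D ≈ 5.41 mg/L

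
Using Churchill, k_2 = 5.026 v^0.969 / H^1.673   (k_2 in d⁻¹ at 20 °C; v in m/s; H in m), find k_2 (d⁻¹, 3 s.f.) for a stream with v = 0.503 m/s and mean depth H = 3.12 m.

k_2 = 5.026 × 0.503^0.969 / 3.12^1.673 = 5.026 × 0.5138 / 6.710 = 0.3849 d⁻¹.

k_2 ≈ 0.385 d⁻¹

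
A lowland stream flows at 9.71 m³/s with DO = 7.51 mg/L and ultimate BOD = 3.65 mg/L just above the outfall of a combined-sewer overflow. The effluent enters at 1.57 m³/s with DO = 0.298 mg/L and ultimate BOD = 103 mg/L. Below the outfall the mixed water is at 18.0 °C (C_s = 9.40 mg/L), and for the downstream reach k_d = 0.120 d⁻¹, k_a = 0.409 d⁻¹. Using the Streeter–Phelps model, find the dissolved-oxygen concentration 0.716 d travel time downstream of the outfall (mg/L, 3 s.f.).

DO ≈ 6.00 mg/L

Mixed DO = (9.71×7.51 + 1.57×0.298)/(9.71+1.57) = 73.39/11.28 = 6.506 mg/L.
Mixed L₀ = (9.71×3.65 + 1.57×103)/(11.28) = 197.2/11.28 = 17.48 mg/L.
Initial deficit D₀ = C_s − DO₀ = 9.40 − 6.506 = 2.894 mg/L.
D(0.716) = [0.120×17.48/(0.409−0.120)](e^(−0.120×0.716) − e^(−0.409×0.716)) + 2.894 e^(−0.409×0.716)
= 7.257 × (0.9177 − 0.7461) + 2.894 × 0.7461 = 3.404 mg/L.
DO = 9.40 − 3.404 = 5.996 mg/L.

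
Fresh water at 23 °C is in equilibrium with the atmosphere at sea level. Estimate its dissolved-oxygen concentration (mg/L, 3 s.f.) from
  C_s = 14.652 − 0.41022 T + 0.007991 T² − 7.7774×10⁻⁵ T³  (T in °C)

C_s = 14.652 − 0.41022×23 + 0.007991×23² − 7.7774×10⁻⁵×23³ = 8.498 mg/L.

C_s ≈ 8.50 mg/L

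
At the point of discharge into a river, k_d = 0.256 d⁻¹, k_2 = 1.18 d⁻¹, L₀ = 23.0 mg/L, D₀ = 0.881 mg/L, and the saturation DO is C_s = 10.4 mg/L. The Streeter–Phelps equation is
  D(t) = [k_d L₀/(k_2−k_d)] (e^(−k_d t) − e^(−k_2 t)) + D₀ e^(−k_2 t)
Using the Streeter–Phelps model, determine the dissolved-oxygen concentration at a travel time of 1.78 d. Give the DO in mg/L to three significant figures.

k_d L₀/(k_2−k_d) = 0.256×23.0/(1.18−0.256) = 5.888/0.9240 = 6.372 mg/L.
e^(−k_d t) = e^(−0.256×1.780) = 0.6340; e^(−k_2 t) = e^(−1.18×1.780) = 0.1224.
D = 6.372 × (0.6340 − 0.1224) + 0.881 × 0.1224 = 3.260 + 0.1078 = 3.368 mg/L.
DO = C_s − D = 10.4 − 3.368 = 7.032 mg/L.

DO ≈ 7.03 mg/L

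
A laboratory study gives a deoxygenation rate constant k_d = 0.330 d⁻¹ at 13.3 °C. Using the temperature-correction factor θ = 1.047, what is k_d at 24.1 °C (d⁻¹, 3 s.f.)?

k_d(T₂) = k_d(T₁) · θ^(T₂−T₁) = 0.330 × 1.047^(24.1−13.3)
= 0.330 × 1.047^10.8 = 0.330 × 1.642 = 0.5419 d⁻¹.

k_d ≈ 0.542 d⁻¹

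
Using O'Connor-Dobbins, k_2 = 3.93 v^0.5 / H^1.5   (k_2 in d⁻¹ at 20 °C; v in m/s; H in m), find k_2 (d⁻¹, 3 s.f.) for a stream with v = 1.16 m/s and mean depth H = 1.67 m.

k_2 ≈ 1.96 d⁻¹

k_2 = 3.93 × 1.16^0.5 / 1.67^1.5 = 3.93 × 1.077 / 2.158 = 1.961 d⁻¹.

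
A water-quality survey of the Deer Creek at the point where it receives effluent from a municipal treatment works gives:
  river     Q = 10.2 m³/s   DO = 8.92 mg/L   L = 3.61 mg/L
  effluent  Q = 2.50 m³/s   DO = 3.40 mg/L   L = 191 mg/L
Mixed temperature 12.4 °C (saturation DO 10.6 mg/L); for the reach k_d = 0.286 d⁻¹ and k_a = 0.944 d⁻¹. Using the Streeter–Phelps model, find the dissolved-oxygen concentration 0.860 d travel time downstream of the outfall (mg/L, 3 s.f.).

Mixed DO = (10.2×8.92 + 2.50×3.40)/(10.2+2.50) = 99.48/12.70 = 7.833 mg/L.
Mixed L₀ = (10.2×3.61 + 2.50×191)/(12.70) = 514.3/12.70 = 40.50 mg/L.
Initial deficit D₀ = C_s − DO₀ = 10.6 − 7.833 = 2.767 mg/L.
D(0.860) = [0.286×40.50/(0.944−0.286)](e^(−0.286×0.860) − e^(−0.944×0.860)) + 2.767 e^(−0.944×0.860)
= 17.60 × (0.7820 − 0.4440) + 2.767 × 0.4440 = 7.177 mg/L.
DO = 10.6 − 7.177 = 3.423 mg/L.

DO ≈ 3.42 mg/L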